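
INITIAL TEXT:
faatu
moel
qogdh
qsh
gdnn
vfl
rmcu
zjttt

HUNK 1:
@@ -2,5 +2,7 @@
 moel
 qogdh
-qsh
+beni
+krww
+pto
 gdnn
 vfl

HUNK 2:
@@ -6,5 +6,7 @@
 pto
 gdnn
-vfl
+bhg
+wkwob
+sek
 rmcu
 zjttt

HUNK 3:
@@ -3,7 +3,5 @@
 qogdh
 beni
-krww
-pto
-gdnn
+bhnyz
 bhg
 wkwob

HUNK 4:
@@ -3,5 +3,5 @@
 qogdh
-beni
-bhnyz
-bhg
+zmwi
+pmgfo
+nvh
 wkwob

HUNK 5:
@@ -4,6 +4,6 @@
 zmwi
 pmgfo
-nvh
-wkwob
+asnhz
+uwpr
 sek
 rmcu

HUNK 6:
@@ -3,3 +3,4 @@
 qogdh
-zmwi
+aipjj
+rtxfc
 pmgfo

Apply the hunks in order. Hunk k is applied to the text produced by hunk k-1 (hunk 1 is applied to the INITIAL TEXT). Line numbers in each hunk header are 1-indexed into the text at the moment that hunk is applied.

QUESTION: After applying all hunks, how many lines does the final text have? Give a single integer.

Hunk 1: at line 2 remove [qsh] add [beni,krww,pto] -> 10 lines: faatu moel qogdh beni krww pto gdnn vfl rmcu zjttt
Hunk 2: at line 6 remove [vfl] add [bhg,wkwob,sek] -> 12 lines: faatu moel qogdh beni krww pto gdnn bhg wkwob sek rmcu zjttt
Hunk 3: at line 3 remove [krww,pto,gdnn] add [bhnyz] -> 10 lines: faatu moel qogdh beni bhnyz bhg wkwob sek rmcu zjttt
Hunk 4: at line 3 remove [beni,bhnyz,bhg] add [zmwi,pmgfo,nvh] -> 10 lines: faatu moel qogdh zmwi pmgfo nvh wkwob sek rmcu zjttt
Hunk 5: at line 4 remove [nvh,wkwob] add [asnhz,uwpr] -> 10 lines: faatu moel qogdh zmwi pmgfo asnhz uwpr sek rmcu zjttt
Hunk 6: at line 3 remove [zmwi] add [aipjj,rtxfc] -> 11 lines: faatu moel qogdh aipjj rtxfc pmgfo asnhz uwpr sek rmcu zjttt
Final line count: 11

Answer: 11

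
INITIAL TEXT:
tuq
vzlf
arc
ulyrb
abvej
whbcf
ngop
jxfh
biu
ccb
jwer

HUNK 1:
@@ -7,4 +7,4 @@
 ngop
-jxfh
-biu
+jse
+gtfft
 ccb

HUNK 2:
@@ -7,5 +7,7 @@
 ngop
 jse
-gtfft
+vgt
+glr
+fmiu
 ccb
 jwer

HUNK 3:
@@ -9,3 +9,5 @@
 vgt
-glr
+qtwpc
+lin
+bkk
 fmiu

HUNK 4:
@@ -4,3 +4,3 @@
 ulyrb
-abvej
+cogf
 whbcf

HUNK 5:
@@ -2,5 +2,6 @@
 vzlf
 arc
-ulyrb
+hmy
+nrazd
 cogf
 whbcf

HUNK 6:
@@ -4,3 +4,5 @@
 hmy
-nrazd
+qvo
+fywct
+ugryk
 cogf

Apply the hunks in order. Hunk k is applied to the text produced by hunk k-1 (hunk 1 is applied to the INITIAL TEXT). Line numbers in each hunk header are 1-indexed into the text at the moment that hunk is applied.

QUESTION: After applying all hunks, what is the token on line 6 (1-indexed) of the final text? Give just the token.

Hunk 1: at line 7 remove [jxfh,biu] add [jse,gtfft] -> 11 lines: tuq vzlf arc ulyrb abvej whbcf ngop jse gtfft ccb jwer
Hunk 2: at line 7 remove [gtfft] add [vgt,glr,fmiu] -> 13 lines: tuq vzlf arc ulyrb abvej whbcf ngop jse vgt glr fmiu ccb jwer
Hunk 3: at line 9 remove [glr] add [qtwpc,lin,bkk] -> 15 lines: tuq vzlf arc ulyrb abvej whbcf ngop jse vgt qtwpc lin bkk fmiu ccb jwer
Hunk 4: at line 4 remove [abvej] add [cogf] -> 15 lines: tuq vzlf arc ulyrb cogf whbcf ngop jse vgt qtwpc lin bkk fmiu ccb jwer
Hunk 5: at line 2 remove [ulyrb] add [hmy,nrazd] -> 16 lines: tuq vzlf arc hmy nrazd cogf whbcf ngop jse vgt qtwpc lin bkk fmiu ccb jwer
Hunk 6: at line 4 remove [nrazd] add [qvo,fywct,ugryk] -> 18 lines: tuq vzlf arc hmy qvo fywct ugryk cogf whbcf ngop jse vgt qtwpc lin bkk fmiu ccb jwer
Final line 6: fywct

Answer: fywct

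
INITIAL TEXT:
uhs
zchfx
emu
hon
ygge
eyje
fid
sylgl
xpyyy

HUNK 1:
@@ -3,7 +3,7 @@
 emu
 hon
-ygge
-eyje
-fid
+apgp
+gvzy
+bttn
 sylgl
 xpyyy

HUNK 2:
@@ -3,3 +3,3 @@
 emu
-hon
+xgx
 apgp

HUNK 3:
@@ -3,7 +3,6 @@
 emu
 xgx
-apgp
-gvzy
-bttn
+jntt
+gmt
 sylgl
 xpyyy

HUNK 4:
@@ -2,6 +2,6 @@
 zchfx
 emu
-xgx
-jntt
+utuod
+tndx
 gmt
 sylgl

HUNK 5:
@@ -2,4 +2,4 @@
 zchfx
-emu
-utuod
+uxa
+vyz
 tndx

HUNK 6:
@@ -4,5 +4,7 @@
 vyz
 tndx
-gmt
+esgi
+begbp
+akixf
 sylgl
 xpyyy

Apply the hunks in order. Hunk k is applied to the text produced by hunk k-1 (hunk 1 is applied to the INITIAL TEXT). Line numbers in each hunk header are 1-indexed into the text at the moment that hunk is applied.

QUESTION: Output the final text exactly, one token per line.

Hunk 1: at line 3 remove [ygge,eyje,fid] add [apgp,gvzy,bttn] -> 9 lines: uhs zchfx emu hon apgp gvzy bttn sylgl xpyyy
Hunk 2: at line 3 remove [hon] add [xgx] -> 9 lines: uhs zchfx emu xgx apgp gvzy bttn sylgl xpyyy
Hunk 3: at line 3 remove [apgp,gvzy,bttn] add [jntt,gmt] -> 8 lines: uhs zchfx emu xgx jntt gmt sylgl xpyyy
Hunk 4: at line 2 remove [xgx,jntt] add [utuod,tndx] -> 8 lines: uhs zchfx emu utuod tndx gmt sylgl xpyyy
Hunk 5: at line 2 remove [emu,utuod] add [uxa,vyz] -> 8 lines: uhs zchfx uxa vyz tndx gmt sylgl xpyyy
Hunk 6: at line 4 remove [gmt] add [esgi,begbp,akixf] -> 10 lines: uhs zchfx uxa vyz tndx esgi begbp akixf sylgl xpyyy

Answer: uhs
zchfx
uxa
vyz
tndx
esgi
begbp
akixf
sylgl
xpyyy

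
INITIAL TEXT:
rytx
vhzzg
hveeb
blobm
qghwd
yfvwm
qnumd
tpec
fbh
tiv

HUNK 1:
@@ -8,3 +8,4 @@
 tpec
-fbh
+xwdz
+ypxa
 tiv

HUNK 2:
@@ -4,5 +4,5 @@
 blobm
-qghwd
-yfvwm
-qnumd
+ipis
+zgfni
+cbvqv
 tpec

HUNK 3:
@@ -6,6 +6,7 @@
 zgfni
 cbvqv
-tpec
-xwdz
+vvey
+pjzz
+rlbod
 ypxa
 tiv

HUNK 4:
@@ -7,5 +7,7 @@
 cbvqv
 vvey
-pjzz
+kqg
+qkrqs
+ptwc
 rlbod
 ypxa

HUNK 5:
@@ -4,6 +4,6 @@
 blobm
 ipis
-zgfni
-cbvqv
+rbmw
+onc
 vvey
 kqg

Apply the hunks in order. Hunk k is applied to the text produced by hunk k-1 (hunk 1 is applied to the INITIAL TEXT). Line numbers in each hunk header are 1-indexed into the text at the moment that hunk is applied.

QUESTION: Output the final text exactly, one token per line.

Answer: rytx
vhzzg
hveeb
blobm
ipis
rbmw
onc
vvey
kqg
qkrqs
ptwc
rlbod
ypxa
tiv

Derivation:
Hunk 1: at line 8 remove [fbh] add [xwdz,ypxa] -> 11 lines: rytx vhzzg hveeb blobm qghwd yfvwm qnumd tpec xwdz ypxa tiv
Hunk 2: at line 4 remove [qghwd,yfvwm,qnumd] add [ipis,zgfni,cbvqv] -> 11 lines: rytx vhzzg hveeb blobm ipis zgfni cbvqv tpec xwdz ypxa tiv
Hunk 3: at line 6 remove [tpec,xwdz] add [vvey,pjzz,rlbod] -> 12 lines: rytx vhzzg hveeb blobm ipis zgfni cbvqv vvey pjzz rlbod ypxa tiv
Hunk 4: at line 7 remove [pjzz] add [kqg,qkrqs,ptwc] -> 14 lines: rytx vhzzg hveeb blobm ipis zgfni cbvqv vvey kqg qkrqs ptwc rlbod ypxa tiv
Hunk 5: at line 4 remove [zgfni,cbvqv] add [rbmw,onc] -> 14 lines: rytx vhzzg hveeb blobm ipis rbmw onc vvey kqg qkrqs ptwc rlbod ypxa tiv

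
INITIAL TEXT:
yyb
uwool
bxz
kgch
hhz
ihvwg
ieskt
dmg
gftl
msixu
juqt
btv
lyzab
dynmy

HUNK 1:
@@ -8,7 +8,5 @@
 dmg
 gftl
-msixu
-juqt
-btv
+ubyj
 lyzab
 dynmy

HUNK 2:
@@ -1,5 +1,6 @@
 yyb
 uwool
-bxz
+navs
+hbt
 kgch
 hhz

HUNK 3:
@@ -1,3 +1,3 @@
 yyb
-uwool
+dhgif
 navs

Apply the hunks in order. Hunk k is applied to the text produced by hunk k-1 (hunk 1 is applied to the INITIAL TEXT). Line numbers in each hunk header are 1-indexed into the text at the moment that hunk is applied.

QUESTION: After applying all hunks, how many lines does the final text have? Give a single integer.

Answer: 13

Derivation:
Hunk 1: at line 8 remove [msixu,juqt,btv] add [ubyj] -> 12 lines: yyb uwool bxz kgch hhz ihvwg ieskt dmg gftl ubyj lyzab dynmy
Hunk 2: at line 1 remove [bxz] add [navs,hbt] -> 13 lines: yyb uwool navs hbt kgch hhz ihvwg ieskt dmg gftl ubyj lyzab dynmy
Hunk 3: at line 1 remove [uwool] add [dhgif] -> 13 lines: yyb dhgif navs hbt kgch hhz ihvwg ieskt dmg gftl ubyj lyzab dynmy
Final line count: 13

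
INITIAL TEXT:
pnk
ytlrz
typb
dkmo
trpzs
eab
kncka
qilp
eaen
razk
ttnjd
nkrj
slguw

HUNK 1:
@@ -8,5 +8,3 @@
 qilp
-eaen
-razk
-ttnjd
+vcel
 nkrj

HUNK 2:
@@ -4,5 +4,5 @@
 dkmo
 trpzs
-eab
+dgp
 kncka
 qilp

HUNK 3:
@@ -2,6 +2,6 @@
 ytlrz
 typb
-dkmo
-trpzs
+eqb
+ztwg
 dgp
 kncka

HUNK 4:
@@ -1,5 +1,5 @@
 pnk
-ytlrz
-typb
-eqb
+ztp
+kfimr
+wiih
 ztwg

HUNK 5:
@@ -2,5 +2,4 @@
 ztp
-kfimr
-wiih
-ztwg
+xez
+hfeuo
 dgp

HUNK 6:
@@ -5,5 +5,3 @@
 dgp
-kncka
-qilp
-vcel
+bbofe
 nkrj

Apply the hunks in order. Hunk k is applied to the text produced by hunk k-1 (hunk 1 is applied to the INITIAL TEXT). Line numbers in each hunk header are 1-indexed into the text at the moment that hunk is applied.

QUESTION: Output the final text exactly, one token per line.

Hunk 1: at line 8 remove [eaen,razk,ttnjd] add [vcel] -> 11 lines: pnk ytlrz typb dkmo trpzs eab kncka qilp vcel nkrj slguw
Hunk 2: at line 4 remove [eab] add [dgp] -> 11 lines: pnk ytlrz typb dkmo trpzs dgp kncka qilp vcel nkrj slguw
Hunk 3: at line 2 remove [dkmo,trpzs] add [eqb,ztwg] -> 11 lines: pnk ytlrz typb eqb ztwg dgp kncka qilp vcel nkrj slguw
Hunk 4: at line 1 remove [ytlrz,typb,eqb] add [ztp,kfimr,wiih] -> 11 lines: pnk ztp kfimr wiih ztwg dgp kncka qilp vcel nkrj slguw
Hunk 5: at line 2 remove [kfimr,wiih,ztwg] add [xez,hfeuo] -> 10 lines: pnk ztp xez hfeuo dgp kncka qilp vcel nkrj slguw
Hunk 6: at line 5 remove [kncka,qilp,vcel] add [bbofe] -> 8 lines: pnk ztp xez hfeuo dgp bbofe nkrj slguw

Answer: pnk
ztp
xez
hfeuo
dgp
bbofe
nkrj
slguw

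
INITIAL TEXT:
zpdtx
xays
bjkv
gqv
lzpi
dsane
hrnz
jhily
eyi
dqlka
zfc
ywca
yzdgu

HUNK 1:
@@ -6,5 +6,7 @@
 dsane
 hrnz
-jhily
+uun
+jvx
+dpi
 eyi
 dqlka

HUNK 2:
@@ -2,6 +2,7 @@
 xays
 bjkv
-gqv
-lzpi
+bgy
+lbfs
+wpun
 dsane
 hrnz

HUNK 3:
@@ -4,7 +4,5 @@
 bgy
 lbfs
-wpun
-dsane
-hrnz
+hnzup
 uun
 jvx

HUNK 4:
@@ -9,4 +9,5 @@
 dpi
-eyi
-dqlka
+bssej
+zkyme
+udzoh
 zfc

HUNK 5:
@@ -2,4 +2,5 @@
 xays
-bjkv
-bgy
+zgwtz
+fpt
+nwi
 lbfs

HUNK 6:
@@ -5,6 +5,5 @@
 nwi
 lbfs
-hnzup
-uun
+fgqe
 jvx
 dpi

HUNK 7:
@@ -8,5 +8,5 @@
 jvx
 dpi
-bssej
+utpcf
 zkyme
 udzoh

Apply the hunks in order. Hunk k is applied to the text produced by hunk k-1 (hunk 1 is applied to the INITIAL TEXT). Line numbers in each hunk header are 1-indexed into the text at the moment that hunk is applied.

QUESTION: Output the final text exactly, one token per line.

Answer: zpdtx
xays
zgwtz
fpt
nwi
lbfs
fgqe
jvx
dpi
utpcf
zkyme
udzoh
zfc
ywca
yzdgu

Derivation:
Hunk 1: at line 6 remove [jhily] add [uun,jvx,dpi] -> 15 lines: zpdtx xays bjkv gqv lzpi dsane hrnz uun jvx dpi eyi dqlka zfc ywca yzdgu
Hunk 2: at line 2 remove [gqv,lzpi] add [bgy,lbfs,wpun] -> 16 lines: zpdtx xays bjkv bgy lbfs wpun dsane hrnz uun jvx dpi eyi dqlka zfc ywca yzdgu
Hunk 3: at line 4 remove [wpun,dsane,hrnz] add [hnzup] -> 14 lines: zpdtx xays bjkv bgy lbfs hnzup uun jvx dpi eyi dqlka zfc ywca yzdgu
Hunk 4: at line 9 remove [eyi,dqlka] add [bssej,zkyme,udzoh] -> 15 lines: zpdtx xays bjkv bgy lbfs hnzup uun jvx dpi bssej zkyme udzoh zfc ywca yzdgu
Hunk 5: at line 2 remove [bjkv,bgy] add [zgwtz,fpt,nwi] -> 16 lines: zpdtx xays zgwtz fpt nwi lbfs hnzup uun jvx dpi bssej zkyme udzoh zfc ywca yzdgu
Hunk 6: at line 5 remove [hnzup,uun] add [fgqe] -> 15 lines: zpdtx xays zgwtz fpt nwi lbfs fgqe jvx dpi bssej zkyme udzoh zfc ywca yzdgu
Hunk 7: at line 8 remove [bssej] add [utpcf] -> 15 lines: zpdtx xays zgwtz fpt nwi lbfs fgqe jvx dpi utpcf zkyme udzoh zfc ywca yzdgu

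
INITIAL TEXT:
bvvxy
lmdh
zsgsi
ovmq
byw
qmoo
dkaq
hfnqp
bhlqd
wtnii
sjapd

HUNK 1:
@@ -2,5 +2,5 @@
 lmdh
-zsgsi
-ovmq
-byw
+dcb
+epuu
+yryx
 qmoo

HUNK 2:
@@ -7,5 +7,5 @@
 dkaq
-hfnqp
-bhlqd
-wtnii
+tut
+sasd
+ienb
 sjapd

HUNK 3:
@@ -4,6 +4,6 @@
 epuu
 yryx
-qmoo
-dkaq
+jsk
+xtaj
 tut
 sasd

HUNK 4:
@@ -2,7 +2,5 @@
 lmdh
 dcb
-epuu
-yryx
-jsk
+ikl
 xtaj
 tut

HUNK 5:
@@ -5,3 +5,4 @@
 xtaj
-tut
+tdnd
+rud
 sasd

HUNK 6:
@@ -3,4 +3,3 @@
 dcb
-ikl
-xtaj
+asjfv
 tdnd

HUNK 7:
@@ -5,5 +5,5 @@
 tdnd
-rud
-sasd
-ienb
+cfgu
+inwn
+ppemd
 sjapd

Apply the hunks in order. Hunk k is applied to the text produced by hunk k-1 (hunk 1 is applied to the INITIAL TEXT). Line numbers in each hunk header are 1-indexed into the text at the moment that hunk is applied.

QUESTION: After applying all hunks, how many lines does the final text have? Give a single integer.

Answer: 9

Derivation:
Hunk 1: at line 2 remove [zsgsi,ovmq,byw] add [dcb,epuu,yryx] -> 11 lines: bvvxy lmdh dcb epuu yryx qmoo dkaq hfnqp bhlqd wtnii sjapd
Hunk 2: at line 7 remove [hfnqp,bhlqd,wtnii] add [tut,sasd,ienb] -> 11 lines: bvvxy lmdh dcb epuu yryx qmoo dkaq tut sasd ienb sjapd
Hunk 3: at line 4 remove [qmoo,dkaq] add [jsk,xtaj] -> 11 lines: bvvxy lmdh dcb epuu yryx jsk xtaj tut sasd ienb sjapd
Hunk 4: at line 2 remove [epuu,yryx,jsk] add [ikl] -> 9 lines: bvvxy lmdh dcb ikl xtaj tut sasd ienb sjapd
Hunk 5: at line 5 remove [tut] add [tdnd,rud] -> 10 lines: bvvxy lmdh dcb ikl xtaj tdnd rud sasd ienb sjapd
Hunk 6: at line 3 remove [ikl,xtaj] add [asjfv] -> 9 lines: bvvxy lmdh dcb asjfv tdnd rud sasd ienb sjapd
Hunk 7: at line 5 remove [rud,sasd,ienb] add [cfgu,inwn,ppemd] -> 9 lines: bvvxy lmdh dcb asjfv tdnd cfgu inwn ppemd sjapd
Final line count: 9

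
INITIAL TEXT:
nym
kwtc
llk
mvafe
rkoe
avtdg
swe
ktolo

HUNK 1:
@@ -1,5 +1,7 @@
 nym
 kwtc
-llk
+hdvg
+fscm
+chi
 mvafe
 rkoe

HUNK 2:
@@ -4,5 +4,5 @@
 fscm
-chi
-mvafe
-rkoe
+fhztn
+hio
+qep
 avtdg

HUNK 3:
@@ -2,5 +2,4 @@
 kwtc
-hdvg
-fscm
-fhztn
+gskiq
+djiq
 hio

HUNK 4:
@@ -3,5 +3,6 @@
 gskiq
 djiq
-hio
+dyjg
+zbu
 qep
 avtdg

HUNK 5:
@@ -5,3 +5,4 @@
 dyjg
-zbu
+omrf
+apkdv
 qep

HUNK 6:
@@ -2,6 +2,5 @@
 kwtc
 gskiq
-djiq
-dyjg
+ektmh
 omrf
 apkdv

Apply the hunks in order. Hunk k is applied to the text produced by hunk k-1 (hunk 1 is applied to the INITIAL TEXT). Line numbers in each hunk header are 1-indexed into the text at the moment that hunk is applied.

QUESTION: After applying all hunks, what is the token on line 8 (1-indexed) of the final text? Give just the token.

Answer: avtdg

Derivation:
Hunk 1: at line 1 remove [llk] add [hdvg,fscm,chi] -> 10 lines: nym kwtc hdvg fscm chi mvafe rkoe avtdg swe ktolo
Hunk 2: at line 4 remove [chi,mvafe,rkoe] add [fhztn,hio,qep] -> 10 lines: nym kwtc hdvg fscm fhztn hio qep avtdg swe ktolo
Hunk 3: at line 2 remove [hdvg,fscm,fhztn] add [gskiq,djiq] -> 9 lines: nym kwtc gskiq djiq hio qep avtdg swe ktolo
Hunk 4: at line 3 remove [hio] add [dyjg,zbu] -> 10 lines: nym kwtc gskiq djiq dyjg zbu qep avtdg swe ktolo
Hunk 5: at line 5 remove [zbu] add [omrf,apkdv] -> 11 lines: nym kwtc gskiq djiq dyjg omrf apkdv qep avtdg swe ktolo
Hunk 6: at line 2 remove [djiq,dyjg] add [ektmh] -> 10 lines: nym kwtc gskiq ektmh omrf apkdv qep avtdg swe ktolo
Final line 8: avtdg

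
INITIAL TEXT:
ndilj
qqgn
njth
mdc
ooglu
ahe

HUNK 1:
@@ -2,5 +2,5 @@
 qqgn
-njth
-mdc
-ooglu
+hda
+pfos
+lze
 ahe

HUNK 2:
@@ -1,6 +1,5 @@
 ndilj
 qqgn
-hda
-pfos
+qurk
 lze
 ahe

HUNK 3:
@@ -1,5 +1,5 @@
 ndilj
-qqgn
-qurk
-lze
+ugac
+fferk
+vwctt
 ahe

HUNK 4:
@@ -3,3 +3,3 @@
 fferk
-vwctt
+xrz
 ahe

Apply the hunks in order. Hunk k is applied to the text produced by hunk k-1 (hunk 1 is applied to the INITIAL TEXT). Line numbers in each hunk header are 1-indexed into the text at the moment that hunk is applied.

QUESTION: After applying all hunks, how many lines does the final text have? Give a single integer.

Hunk 1: at line 2 remove [njth,mdc,ooglu] add [hda,pfos,lze] -> 6 lines: ndilj qqgn hda pfos lze ahe
Hunk 2: at line 1 remove [hda,pfos] add [qurk] -> 5 lines: ndilj qqgn qurk lze ahe
Hunk 3: at line 1 remove [qqgn,qurk,lze] add [ugac,fferk,vwctt] -> 5 lines: ndilj ugac fferk vwctt ahe
Hunk 4: at line 3 remove [vwctt] add [xrz] -> 5 lines: ndilj ugac fferk xrz ahe
Final line count: 5

Answer: 5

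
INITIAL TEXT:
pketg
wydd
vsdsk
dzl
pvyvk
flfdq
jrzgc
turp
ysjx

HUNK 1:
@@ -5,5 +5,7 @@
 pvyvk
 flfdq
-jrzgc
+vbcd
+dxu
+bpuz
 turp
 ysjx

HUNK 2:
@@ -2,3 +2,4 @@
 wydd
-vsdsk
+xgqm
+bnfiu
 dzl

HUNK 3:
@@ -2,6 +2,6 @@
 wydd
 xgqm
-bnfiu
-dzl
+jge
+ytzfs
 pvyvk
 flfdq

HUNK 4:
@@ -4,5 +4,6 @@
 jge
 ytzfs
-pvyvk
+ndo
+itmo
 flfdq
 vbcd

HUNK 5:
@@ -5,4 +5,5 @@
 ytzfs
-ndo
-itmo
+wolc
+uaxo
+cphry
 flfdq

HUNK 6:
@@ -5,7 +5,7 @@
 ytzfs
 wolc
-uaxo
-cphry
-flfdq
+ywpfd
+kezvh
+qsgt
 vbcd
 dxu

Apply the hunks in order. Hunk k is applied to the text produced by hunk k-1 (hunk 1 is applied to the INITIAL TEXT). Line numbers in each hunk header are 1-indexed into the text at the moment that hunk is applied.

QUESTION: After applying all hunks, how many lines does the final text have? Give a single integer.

Answer: 14

Derivation:
Hunk 1: at line 5 remove [jrzgc] add [vbcd,dxu,bpuz] -> 11 lines: pketg wydd vsdsk dzl pvyvk flfdq vbcd dxu bpuz turp ysjx
Hunk 2: at line 2 remove [vsdsk] add [xgqm,bnfiu] -> 12 lines: pketg wydd xgqm bnfiu dzl pvyvk flfdq vbcd dxu bpuz turp ysjx
Hunk 3: at line 2 remove [bnfiu,dzl] add [jge,ytzfs] -> 12 lines: pketg wydd xgqm jge ytzfs pvyvk flfdq vbcd dxu bpuz turp ysjx
Hunk 4: at line 4 remove [pvyvk] add [ndo,itmo] -> 13 lines: pketg wydd xgqm jge ytzfs ndo itmo flfdq vbcd dxu bpuz turp ysjx
Hunk 5: at line 5 remove [ndo,itmo] add [wolc,uaxo,cphry] -> 14 lines: pketg wydd xgqm jge ytzfs wolc uaxo cphry flfdq vbcd dxu bpuz turp ysjx
Hunk 6: at line 5 remove [uaxo,cphry,flfdq] add [ywpfd,kezvh,qsgt] -> 14 lines: pketg wydd xgqm jge ytzfs wolc ywpfd kezvh qsgt vbcd dxu bpuz turp ysjx
Final line count: 14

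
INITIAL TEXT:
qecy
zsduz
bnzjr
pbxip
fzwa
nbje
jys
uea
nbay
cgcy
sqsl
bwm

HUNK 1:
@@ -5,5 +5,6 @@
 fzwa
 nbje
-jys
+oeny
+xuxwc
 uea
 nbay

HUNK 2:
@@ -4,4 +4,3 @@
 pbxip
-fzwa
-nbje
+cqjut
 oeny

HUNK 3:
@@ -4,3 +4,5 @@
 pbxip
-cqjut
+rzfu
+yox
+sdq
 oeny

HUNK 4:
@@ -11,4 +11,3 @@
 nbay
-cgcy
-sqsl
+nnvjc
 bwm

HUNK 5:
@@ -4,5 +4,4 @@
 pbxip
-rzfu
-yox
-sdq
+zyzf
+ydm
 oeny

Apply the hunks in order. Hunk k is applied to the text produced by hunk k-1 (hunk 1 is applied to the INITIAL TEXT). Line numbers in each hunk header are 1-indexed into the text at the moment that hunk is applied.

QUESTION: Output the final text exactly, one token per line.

Answer: qecy
zsduz
bnzjr
pbxip
zyzf
ydm
oeny
xuxwc
uea
nbay
nnvjc
bwm

Derivation:
Hunk 1: at line 5 remove [jys] add [oeny,xuxwc] -> 13 lines: qecy zsduz bnzjr pbxip fzwa nbje oeny xuxwc uea nbay cgcy sqsl bwm
Hunk 2: at line 4 remove [fzwa,nbje] add [cqjut] -> 12 lines: qecy zsduz bnzjr pbxip cqjut oeny xuxwc uea nbay cgcy sqsl bwm
Hunk 3: at line 4 remove [cqjut] add [rzfu,yox,sdq] -> 14 lines: qecy zsduz bnzjr pbxip rzfu yox sdq oeny xuxwc uea nbay cgcy sqsl bwm
Hunk 4: at line 11 remove [cgcy,sqsl] add [nnvjc] -> 13 lines: qecy zsduz bnzjr pbxip rzfu yox sdq oeny xuxwc uea nbay nnvjc bwm
Hunk 5: at line 4 remove [rzfu,yox,sdq] add [zyzf,ydm] -> 12 lines: qecy zsduz bnzjr pbxip zyzf ydm oeny xuxwc uea nbay nnvjc bwm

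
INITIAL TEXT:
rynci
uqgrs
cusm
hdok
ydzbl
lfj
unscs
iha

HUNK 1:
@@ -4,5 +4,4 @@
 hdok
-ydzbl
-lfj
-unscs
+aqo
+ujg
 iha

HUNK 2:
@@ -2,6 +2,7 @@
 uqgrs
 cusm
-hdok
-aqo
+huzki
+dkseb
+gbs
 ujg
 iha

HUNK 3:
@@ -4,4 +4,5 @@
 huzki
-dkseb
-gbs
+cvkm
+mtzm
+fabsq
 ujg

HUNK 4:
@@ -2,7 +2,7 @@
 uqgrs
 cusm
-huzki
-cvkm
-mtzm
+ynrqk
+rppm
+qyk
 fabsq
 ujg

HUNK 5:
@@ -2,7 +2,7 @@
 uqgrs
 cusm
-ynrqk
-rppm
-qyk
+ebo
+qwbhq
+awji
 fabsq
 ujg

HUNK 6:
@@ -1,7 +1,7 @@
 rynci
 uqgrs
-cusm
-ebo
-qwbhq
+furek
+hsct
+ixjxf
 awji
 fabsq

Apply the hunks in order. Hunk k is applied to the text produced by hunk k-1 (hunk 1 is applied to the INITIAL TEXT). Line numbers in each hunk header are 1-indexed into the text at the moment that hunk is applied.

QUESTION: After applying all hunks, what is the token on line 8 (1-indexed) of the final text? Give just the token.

Answer: ujg

Derivation:
Hunk 1: at line 4 remove [ydzbl,lfj,unscs] add [aqo,ujg] -> 7 lines: rynci uqgrs cusm hdok aqo ujg iha
Hunk 2: at line 2 remove [hdok,aqo] add [huzki,dkseb,gbs] -> 8 lines: rynci uqgrs cusm huzki dkseb gbs ujg iha
Hunk 3: at line 4 remove [dkseb,gbs] add [cvkm,mtzm,fabsq] -> 9 lines: rynci uqgrs cusm huzki cvkm mtzm fabsq ujg iha
Hunk 4: at line 2 remove [huzki,cvkm,mtzm] add [ynrqk,rppm,qyk] -> 9 lines: rynci uqgrs cusm ynrqk rppm qyk fabsq ujg iha
Hunk 5: at line 2 remove [ynrqk,rppm,qyk] add [ebo,qwbhq,awji] -> 9 lines: rynci uqgrs cusm ebo qwbhq awji fabsq ujg iha
Hunk 6: at line 1 remove [cusm,ebo,qwbhq] add [furek,hsct,ixjxf] -> 9 lines: rynci uqgrs furek hsct ixjxf awji fabsq ujg iha
Final line 8: ujg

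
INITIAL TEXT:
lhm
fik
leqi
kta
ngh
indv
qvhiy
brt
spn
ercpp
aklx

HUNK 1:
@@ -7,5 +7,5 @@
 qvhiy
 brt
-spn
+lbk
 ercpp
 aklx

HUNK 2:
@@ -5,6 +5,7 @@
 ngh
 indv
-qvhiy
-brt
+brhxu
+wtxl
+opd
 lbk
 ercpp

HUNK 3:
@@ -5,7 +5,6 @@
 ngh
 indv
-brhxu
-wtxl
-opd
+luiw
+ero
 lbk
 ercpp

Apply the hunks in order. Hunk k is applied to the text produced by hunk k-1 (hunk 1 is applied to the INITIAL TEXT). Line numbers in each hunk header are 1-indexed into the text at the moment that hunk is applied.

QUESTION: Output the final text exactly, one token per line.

Hunk 1: at line 7 remove [spn] add [lbk] -> 11 lines: lhm fik leqi kta ngh indv qvhiy brt lbk ercpp aklx
Hunk 2: at line 5 remove [qvhiy,brt] add [brhxu,wtxl,opd] -> 12 lines: lhm fik leqi kta ngh indv brhxu wtxl opd lbk ercpp aklx
Hunk 3: at line 5 remove [brhxu,wtxl,opd] add [luiw,ero] -> 11 lines: lhm fik leqi kta ngh indv luiw ero lbk ercpp aklx

Answer: lhm
fik
leqi
kta
ngh
indv
luiw
ero
lbk
ercpp
aklx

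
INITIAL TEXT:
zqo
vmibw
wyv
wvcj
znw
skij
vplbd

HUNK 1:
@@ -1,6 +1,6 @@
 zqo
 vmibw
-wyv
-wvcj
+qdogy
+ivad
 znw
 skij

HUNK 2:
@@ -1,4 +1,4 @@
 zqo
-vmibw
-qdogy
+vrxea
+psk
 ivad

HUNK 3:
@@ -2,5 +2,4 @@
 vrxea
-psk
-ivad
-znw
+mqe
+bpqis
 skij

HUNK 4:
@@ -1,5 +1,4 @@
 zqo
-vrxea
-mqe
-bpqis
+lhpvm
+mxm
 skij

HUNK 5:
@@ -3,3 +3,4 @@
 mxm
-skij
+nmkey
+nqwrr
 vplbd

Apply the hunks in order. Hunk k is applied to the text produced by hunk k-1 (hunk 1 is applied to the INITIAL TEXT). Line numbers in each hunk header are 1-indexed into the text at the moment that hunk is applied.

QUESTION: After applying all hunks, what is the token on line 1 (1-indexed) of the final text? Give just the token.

Answer: zqo

Derivation:
Hunk 1: at line 1 remove [wyv,wvcj] add [qdogy,ivad] -> 7 lines: zqo vmibw qdogy ivad znw skij vplbd
Hunk 2: at line 1 remove [vmibw,qdogy] add [vrxea,psk] -> 7 lines: zqo vrxea psk ivad znw skij vplbd
Hunk 3: at line 2 remove [psk,ivad,znw] add [mqe,bpqis] -> 6 lines: zqo vrxea mqe bpqis skij vplbd
Hunk 4: at line 1 remove [vrxea,mqe,bpqis] add [lhpvm,mxm] -> 5 lines: zqo lhpvm mxm skij vplbd
Hunk 5: at line 3 remove [skij] add [nmkey,nqwrr] -> 6 lines: zqo lhpvm mxm nmkey nqwrr vplbd
Final line 1: zqo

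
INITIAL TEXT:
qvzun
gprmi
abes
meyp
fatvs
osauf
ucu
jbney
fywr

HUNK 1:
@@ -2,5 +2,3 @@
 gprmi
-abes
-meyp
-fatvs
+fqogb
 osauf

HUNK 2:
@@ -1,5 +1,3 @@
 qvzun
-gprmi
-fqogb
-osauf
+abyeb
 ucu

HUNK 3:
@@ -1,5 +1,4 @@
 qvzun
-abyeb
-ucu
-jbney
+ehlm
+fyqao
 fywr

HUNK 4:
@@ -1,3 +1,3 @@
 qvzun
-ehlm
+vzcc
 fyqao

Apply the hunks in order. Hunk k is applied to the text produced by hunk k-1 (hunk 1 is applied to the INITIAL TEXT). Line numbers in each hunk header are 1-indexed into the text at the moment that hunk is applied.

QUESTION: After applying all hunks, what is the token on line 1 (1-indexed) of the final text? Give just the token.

Hunk 1: at line 2 remove [abes,meyp,fatvs] add [fqogb] -> 7 lines: qvzun gprmi fqogb osauf ucu jbney fywr
Hunk 2: at line 1 remove [gprmi,fqogb,osauf] add [abyeb] -> 5 lines: qvzun abyeb ucu jbney fywr
Hunk 3: at line 1 remove [abyeb,ucu,jbney] add [ehlm,fyqao] -> 4 lines: qvzun ehlm fyqao fywr
Hunk 4: at line 1 remove [ehlm] add [vzcc] -> 4 lines: qvzun vzcc fyqao fywr
Final line 1: qvzun

Answer: qvzun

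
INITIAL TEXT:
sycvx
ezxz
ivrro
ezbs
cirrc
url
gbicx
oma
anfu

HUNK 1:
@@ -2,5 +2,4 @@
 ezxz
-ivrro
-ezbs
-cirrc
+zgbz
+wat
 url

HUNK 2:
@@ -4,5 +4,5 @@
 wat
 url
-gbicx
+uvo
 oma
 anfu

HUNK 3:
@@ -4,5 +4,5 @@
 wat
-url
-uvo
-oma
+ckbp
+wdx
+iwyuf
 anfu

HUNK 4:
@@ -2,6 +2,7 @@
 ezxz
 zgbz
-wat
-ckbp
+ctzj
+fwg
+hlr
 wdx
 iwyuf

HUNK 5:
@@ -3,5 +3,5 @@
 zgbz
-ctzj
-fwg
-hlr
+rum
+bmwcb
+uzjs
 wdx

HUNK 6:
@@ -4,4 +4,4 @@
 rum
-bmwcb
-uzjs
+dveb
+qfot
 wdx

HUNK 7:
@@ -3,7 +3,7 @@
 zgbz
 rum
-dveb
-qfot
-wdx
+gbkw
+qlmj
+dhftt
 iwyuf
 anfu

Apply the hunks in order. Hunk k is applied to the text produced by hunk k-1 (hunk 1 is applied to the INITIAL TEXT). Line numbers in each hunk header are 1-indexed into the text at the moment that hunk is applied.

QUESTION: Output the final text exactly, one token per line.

Hunk 1: at line 2 remove [ivrro,ezbs,cirrc] add [zgbz,wat] -> 8 lines: sycvx ezxz zgbz wat url gbicx oma anfu
Hunk 2: at line 4 remove [gbicx] add [uvo] -> 8 lines: sycvx ezxz zgbz wat url uvo oma anfu
Hunk 3: at line 4 remove [url,uvo,oma] add [ckbp,wdx,iwyuf] -> 8 lines: sycvx ezxz zgbz wat ckbp wdx iwyuf anfu
Hunk 4: at line 2 remove [wat,ckbp] add [ctzj,fwg,hlr] -> 9 lines: sycvx ezxz zgbz ctzj fwg hlr wdx iwyuf anfu
Hunk 5: at line 3 remove [ctzj,fwg,hlr] add [rum,bmwcb,uzjs] -> 9 lines: sycvx ezxz zgbz rum bmwcb uzjs wdx iwyuf anfu
Hunk 6: at line 4 remove [bmwcb,uzjs] add [dveb,qfot] -> 9 lines: sycvx ezxz zgbz rum dveb qfot wdx iwyuf anfu
Hunk 7: at line 3 remove [dveb,qfot,wdx] add [gbkw,qlmj,dhftt] -> 9 lines: sycvx ezxz zgbz rum gbkw qlmj dhftt iwyuf anfu

Answer: sycvx
ezxz
zgbz
rum
gbkw
qlmj
dhftt
iwyuf
anfu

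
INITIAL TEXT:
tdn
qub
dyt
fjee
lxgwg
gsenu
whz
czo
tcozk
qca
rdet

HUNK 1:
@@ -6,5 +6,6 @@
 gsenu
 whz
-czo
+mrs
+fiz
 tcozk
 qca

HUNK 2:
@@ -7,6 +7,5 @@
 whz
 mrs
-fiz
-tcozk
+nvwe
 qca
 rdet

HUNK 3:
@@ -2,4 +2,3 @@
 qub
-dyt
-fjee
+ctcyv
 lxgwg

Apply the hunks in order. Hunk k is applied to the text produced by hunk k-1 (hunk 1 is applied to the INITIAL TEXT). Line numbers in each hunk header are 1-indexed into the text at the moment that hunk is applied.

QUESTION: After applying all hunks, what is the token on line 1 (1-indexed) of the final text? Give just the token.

Answer: tdn

Derivation:
Hunk 1: at line 6 remove [czo] add [mrs,fiz] -> 12 lines: tdn qub dyt fjee lxgwg gsenu whz mrs fiz tcozk qca rdet
Hunk 2: at line 7 remove [fiz,tcozk] add [nvwe] -> 11 lines: tdn qub dyt fjee lxgwg gsenu whz mrs nvwe qca rdet
Hunk 3: at line 2 remove [dyt,fjee] add [ctcyv] -> 10 lines: tdn qub ctcyv lxgwg gsenu whz mrs nvwe qca rdet
Final line 1: tdn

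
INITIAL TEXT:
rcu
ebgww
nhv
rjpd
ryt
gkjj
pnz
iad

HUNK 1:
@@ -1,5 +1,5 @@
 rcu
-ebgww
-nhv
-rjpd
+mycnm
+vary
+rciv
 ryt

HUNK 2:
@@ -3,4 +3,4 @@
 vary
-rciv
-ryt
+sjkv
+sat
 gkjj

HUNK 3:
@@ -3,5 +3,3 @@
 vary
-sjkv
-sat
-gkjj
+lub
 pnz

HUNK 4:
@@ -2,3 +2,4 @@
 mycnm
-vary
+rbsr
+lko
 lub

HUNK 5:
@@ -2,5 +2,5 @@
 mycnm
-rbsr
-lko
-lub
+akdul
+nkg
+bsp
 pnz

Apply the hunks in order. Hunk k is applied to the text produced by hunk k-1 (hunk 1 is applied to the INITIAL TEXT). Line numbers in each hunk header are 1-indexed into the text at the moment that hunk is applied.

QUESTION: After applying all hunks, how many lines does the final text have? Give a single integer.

Hunk 1: at line 1 remove [ebgww,nhv,rjpd] add [mycnm,vary,rciv] -> 8 lines: rcu mycnm vary rciv ryt gkjj pnz iad
Hunk 2: at line 3 remove [rciv,ryt] add [sjkv,sat] -> 8 lines: rcu mycnm vary sjkv sat gkjj pnz iad
Hunk 3: at line 3 remove [sjkv,sat,gkjj] add [lub] -> 6 lines: rcu mycnm vary lub pnz iad
Hunk 4: at line 2 remove [vary] add [rbsr,lko] -> 7 lines: rcu mycnm rbsr lko lub pnz iad
Hunk 5: at line 2 remove [rbsr,lko,lub] add [akdul,nkg,bsp] -> 7 lines: rcu mycnm akdul nkg bsp pnz iad
Final line count: 7

Answer: 7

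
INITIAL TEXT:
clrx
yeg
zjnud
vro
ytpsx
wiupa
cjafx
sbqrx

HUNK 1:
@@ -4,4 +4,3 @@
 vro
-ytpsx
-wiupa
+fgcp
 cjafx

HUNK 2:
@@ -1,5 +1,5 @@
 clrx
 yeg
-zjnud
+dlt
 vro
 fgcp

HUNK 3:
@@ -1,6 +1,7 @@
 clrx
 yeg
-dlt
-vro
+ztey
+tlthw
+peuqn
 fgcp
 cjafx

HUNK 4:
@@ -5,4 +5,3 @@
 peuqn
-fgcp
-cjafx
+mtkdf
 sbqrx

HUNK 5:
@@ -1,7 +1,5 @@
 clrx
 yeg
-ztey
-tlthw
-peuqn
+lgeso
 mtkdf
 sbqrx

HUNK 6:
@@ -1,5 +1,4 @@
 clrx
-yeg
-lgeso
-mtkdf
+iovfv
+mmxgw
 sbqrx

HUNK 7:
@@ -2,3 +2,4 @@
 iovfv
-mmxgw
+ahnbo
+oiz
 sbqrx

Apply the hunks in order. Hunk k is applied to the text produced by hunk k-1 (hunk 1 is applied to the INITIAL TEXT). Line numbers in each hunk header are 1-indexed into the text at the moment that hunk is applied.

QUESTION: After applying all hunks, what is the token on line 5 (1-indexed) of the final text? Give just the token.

Hunk 1: at line 4 remove [ytpsx,wiupa] add [fgcp] -> 7 lines: clrx yeg zjnud vro fgcp cjafx sbqrx
Hunk 2: at line 1 remove [zjnud] add [dlt] -> 7 lines: clrx yeg dlt vro fgcp cjafx sbqrx
Hunk 3: at line 1 remove [dlt,vro] add [ztey,tlthw,peuqn] -> 8 lines: clrx yeg ztey tlthw peuqn fgcp cjafx sbqrx
Hunk 4: at line 5 remove [fgcp,cjafx] add [mtkdf] -> 7 lines: clrx yeg ztey tlthw peuqn mtkdf sbqrx
Hunk 5: at line 1 remove [ztey,tlthw,peuqn] add [lgeso] -> 5 lines: clrx yeg lgeso mtkdf sbqrx
Hunk 6: at line 1 remove [yeg,lgeso,mtkdf] add [iovfv,mmxgw] -> 4 lines: clrx iovfv mmxgw sbqrx
Hunk 7: at line 2 remove [mmxgw] add [ahnbo,oiz] -> 5 lines: clrx iovfv ahnbo oiz sbqrx
Final line 5: sbqrx

Answer: sbqrx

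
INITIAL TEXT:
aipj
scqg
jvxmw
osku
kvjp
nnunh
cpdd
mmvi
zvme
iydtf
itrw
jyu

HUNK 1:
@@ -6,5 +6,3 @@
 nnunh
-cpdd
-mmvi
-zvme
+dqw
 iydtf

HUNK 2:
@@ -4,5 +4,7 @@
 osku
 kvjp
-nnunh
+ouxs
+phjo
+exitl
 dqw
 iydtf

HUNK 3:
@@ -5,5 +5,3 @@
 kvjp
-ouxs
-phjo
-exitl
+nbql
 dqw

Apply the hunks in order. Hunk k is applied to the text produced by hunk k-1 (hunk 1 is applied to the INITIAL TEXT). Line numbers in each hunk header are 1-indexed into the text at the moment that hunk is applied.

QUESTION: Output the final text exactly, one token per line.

Hunk 1: at line 6 remove [cpdd,mmvi,zvme] add [dqw] -> 10 lines: aipj scqg jvxmw osku kvjp nnunh dqw iydtf itrw jyu
Hunk 2: at line 4 remove [nnunh] add [ouxs,phjo,exitl] -> 12 lines: aipj scqg jvxmw osku kvjp ouxs phjo exitl dqw iydtf itrw jyu
Hunk 3: at line 5 remove [ouxs,phjo,exitl] add [nbql] -> 10 lines: aipj scqg jvxmw osku kvjp nbql dqw iydtf itrw jyu

Answer: aipj
scqg
jvxmw
osku
kvjp
nbql
dqw
iydtf
itrw
jyu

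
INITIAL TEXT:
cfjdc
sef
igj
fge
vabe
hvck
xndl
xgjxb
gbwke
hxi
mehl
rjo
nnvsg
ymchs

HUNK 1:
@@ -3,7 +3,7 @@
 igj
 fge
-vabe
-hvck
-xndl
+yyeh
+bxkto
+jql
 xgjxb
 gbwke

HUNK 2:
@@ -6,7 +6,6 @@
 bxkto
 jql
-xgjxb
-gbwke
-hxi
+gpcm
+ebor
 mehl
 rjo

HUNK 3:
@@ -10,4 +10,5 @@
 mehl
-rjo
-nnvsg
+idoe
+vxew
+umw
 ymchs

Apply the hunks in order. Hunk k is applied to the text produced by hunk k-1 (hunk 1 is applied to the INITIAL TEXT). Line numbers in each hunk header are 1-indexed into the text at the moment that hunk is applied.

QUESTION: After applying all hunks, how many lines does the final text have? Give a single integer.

Answer: 14

Derivation:
Hunk 1: at line 3 remove [vabe,hvck,xndl] add [yyeh,bxkto,jql] -> 14 lines: cfjdc sef igj fge yyeh bxkto jql xgjxb gbwke hxi mehl rjo nnvsg ymchs
Hunk 2: at line 6 remove [xgjxb,gbwke,hxi] add [gpcm,ebor] -> 13 lines: cfjdc sef igj fge yyeh bxkto jql gpcm ebor mehl rjo nnvsg ymchs
Hunk 3: at line 10 remove [rjo,nnvsg] add [idoe,vxew,umw] -> 14 lines: cfjdc sef igj fge yyeh bxkto jql gpcm ebor mehl idoe vxew umw ymchs
Final line count: 14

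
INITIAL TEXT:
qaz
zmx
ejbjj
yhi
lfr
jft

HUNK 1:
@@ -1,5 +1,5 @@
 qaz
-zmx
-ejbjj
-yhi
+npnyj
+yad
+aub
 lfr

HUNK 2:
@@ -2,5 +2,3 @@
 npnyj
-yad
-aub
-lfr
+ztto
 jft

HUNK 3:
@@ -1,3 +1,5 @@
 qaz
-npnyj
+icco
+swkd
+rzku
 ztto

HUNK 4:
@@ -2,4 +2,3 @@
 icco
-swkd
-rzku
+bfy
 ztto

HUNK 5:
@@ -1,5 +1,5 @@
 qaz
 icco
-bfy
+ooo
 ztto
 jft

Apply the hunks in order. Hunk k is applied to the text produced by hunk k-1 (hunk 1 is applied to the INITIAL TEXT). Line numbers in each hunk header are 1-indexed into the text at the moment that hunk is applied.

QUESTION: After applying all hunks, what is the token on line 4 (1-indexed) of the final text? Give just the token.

Hunk 1: at line 1 remove [zmx,ejbjj,yhi] add [npnyj,yad,aub] -> 6 lines: qaz npnyj yad aub lfr jft
Hunk 2: at line 2 remove [yad,aub,lfr] add [ztto] -> 4 lines: qaz npnyj ztto jft
Hunk 3: at line 1 remove [npnyj] add [icco,swkd,rzku] -> 6 lines: qaz icco swkd rzku ztto jft
Hunk 4: at line 2 remove [swkd,rzku] add [bfy] -> 5 lines: qaz icco bfy ztto jft
Hunk 5: at line 1 remove [bfy] add [ooo] -> 5 lines: qaz icco ooo ztto jft
Final line 4: ztto

Answer: ztto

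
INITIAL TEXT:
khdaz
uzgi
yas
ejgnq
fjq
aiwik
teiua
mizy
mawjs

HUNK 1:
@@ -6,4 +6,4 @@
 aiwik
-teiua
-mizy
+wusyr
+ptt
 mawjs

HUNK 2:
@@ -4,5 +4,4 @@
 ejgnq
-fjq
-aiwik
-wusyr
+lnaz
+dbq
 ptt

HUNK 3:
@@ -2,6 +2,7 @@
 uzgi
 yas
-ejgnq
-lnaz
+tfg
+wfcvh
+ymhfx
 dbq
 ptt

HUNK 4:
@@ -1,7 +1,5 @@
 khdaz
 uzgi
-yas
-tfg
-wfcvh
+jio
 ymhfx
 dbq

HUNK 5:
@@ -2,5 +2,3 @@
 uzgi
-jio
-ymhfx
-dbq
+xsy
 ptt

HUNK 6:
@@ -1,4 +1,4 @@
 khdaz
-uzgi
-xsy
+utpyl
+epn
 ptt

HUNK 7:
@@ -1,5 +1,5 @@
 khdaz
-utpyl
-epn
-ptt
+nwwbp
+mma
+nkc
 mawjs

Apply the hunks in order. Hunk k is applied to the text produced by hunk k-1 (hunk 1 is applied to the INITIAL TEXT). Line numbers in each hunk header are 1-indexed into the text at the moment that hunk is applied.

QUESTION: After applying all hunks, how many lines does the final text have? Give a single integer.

Answer: 5

Derivation:
Hunk 1: at line 6 remove [teiua,mizy] add [wusyr,ptt] -> 9 lines: khdaz uzgi yas ejgnq fjq aiwik wusyr ptt mawjs
Hunk 2: at line 4 remove [fjq,aiwik,wusyr] add [lnaz,dbq] -> 8 lines: khdaz uzgi yas ejgnq lnaz dbq ptt mawjs
Hunk 3: at line 2 remove [ejgnq,lnaz] add [tfg,wfcvh,ymhfx] -> 9 lines: khdaz uzgi yas tfg wfcvh ymhfx dbq ptt mawjs
Hunk 4: at line 1 remove [yas,tfg,wfcvh] add [jio] -> 7 lines: khdaz uzgi jio ymhfx dbq ptt mawjs
Hunk 5: at line 2 remove [jio,ymhfx,dbq] add [xsy] -> 5 lines: khdaz uzgi xsy ptt mawjs
Hunk 6: at line 1 remove [uzgi,xsy] add [utpyl,epn] -> 5 lines: khdaz utpyl epn ptt mawjs
Hunk 7: at line 1 remove [utpyl,epn,ptt] add [nwwbp,mma,nkc] -> 5 lines: khdaz nwwbp mma nkc mawjs
Final line count: 5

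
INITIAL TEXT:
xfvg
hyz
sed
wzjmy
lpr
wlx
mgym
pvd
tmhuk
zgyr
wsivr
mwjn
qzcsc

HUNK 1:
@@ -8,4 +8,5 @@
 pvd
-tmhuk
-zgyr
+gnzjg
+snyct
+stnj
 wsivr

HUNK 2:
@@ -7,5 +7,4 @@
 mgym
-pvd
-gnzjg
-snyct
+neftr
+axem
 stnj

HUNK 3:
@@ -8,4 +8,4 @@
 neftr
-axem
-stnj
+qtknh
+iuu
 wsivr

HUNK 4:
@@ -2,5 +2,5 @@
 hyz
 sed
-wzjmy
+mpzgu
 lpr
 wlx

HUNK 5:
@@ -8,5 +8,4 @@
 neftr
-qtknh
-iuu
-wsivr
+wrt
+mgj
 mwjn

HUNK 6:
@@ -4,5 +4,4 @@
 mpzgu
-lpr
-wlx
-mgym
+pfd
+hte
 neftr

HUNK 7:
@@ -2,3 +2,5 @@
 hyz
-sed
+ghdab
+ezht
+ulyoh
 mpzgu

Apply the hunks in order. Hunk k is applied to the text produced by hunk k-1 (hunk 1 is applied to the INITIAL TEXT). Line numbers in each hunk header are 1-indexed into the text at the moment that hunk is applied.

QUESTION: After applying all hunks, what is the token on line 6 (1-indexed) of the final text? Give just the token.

Hunk 1: at line 8 remove [tmhuk,zgyr] add [gnzjg,snyct,stnj] -> 14 lines: xfvg hyz sed wzjmy lpr wlx mgym pvd gnzjg snyct stnj wsivr mwjn qzcsc
Hunk 2: at line 7 remove [pvd,gnzjg,snyct] add [neftr,axem] -> 13 lines: xfvg hyz sed wzjmy lpr wlx mgym neftr axem stnj wsivr mwjn qzcsc
Hunk 3: at line 8 remove [axem,stnj] add [qtknh,iuu] -> 13 lines: xfvg hyz sed wzjmy lpr wlx mgym neftr qtknh iuu wsivr mwjn qzcsc
Hunk 4: at line 2 remove [wzjmy] add [mpzgu] -> 13 lines: xfvg hyz sed mpzgu lpr wlx mgym neftr qtknh iuu wsivr mwjn qzcsc
Hunk 5: at line 8 remove [qtknh,iuu,wsivr] add [wrt,mgj] -> 12 lines: xfvg hyz sed mpzgu lpr wlx mgym neftr wrt mgj mwjn qzcsc
Hunk 6: at line 4 remove [lpr,wlx,mgym] add [pfd,hte] -> 11 lines: xfvg hyz sed mpzgu pfd hte neftr wrt mgj mwjn qzcsc
Hunk 7: at line 2 remove [sed] add [ghdab,ezht,ulyoh] -> 13 lines: xfvg hyz ghdab ezht ulyoh mpzgu pfd hte neftr wrt mgj mwjn qzcsc
Final line 6: mpzgu

Answer: mpzgu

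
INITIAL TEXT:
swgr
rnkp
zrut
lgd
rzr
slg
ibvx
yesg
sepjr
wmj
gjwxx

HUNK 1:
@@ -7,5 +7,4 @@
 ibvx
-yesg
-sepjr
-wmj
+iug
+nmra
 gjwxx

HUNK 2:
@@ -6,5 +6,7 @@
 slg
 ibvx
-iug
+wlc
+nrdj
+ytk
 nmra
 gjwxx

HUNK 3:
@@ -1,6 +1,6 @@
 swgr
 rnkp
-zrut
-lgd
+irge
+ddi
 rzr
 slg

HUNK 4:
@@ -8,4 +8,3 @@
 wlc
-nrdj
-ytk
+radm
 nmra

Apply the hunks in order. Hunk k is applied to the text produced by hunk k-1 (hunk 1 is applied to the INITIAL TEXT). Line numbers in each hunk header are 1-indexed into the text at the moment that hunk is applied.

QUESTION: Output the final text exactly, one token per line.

Answer: swgr
rnkp
irge
ddi
rzr
slg
ibvx
wlc
radm
nmra
gjwxx

Derivation:
Hunk 1: at line 7 remove [yesg,sepjr,wmj] add [iug,nmra] -> 10 lines: swgr rnkp zrut lgd rzr slg ibvx iug nmra gjwxx
Hunk 2: at line 6 remove [iug] add [wlc,nrdj,ytk] -> 12 lines: swgr rnkp zrut lgd rzr slg ibvx wlc nrdj ytk nmra gjwxx
Hunk 3: at line 1 remove [zrut,lgd] add [irge,ddi] -> 12 lines: swgr rnkp irge ddi rzr slg ibvx wlc nrdj ytk nmra gjwxx
Hunk 4: at line 8 remove [nrdj,ytk] add [radm] -> 11 lines: swgr rnkp irge ddi rzr slg ibvx wlc radm nmra gjwxx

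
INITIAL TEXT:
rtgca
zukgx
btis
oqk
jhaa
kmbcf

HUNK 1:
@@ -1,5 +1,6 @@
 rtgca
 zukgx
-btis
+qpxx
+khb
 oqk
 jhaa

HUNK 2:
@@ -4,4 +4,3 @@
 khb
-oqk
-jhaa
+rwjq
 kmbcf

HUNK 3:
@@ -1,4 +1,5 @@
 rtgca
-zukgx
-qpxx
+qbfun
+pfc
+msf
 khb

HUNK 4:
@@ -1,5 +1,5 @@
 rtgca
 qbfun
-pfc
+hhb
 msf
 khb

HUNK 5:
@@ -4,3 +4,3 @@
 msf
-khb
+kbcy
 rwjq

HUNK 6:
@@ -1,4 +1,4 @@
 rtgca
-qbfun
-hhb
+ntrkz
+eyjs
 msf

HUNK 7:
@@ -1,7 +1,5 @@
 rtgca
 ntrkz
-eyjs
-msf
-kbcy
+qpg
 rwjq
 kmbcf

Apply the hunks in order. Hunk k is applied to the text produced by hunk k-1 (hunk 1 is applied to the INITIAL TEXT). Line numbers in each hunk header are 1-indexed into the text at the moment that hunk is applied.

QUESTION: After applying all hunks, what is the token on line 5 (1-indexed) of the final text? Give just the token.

Answer: kmbcf

Derivation:
Hunk 1: at line 1 remove [btis] add [qpxx,khb] -> 7 lines: rtgca zukgx qpxx khb oqk jhaa kmbcf
Hunk 2: at line 4 remove [oqk,jhaa] add [rwjq] -> 6 lines: rtgca zukgx qpxx khb rwjq kmbcf
Hunk 3: at line 1 remove [zukgx,qpxx] add [qbfun,pfc,msf] -> 7 lines: rtgca qbfun pfc msf khb rwjq kmbcf
Hunk 4: at line 1 remove [pfc] add [hhb] -> 7 lines: rtgca qbfun hhb msf khb rwjq kmbcf
Hunk 5: at line 4 remove [khb] add [kbcy] -> 7 lines: rtgca qbfun hhb msf kbcy rwjq kmbcf
Hunk 6: at line 1 remove [qbfun,hhb] add [ntrkz,eyjs] -> 7 lines: rtgca ntrkz eyjs msf kbcy rwjq kmbcf
Hunk 7: at line 1 remove [eyjs,msf,kbcy] add [qpg] -> 5 lines: rtgca ntrkz qpg rwjq kmbcf
Final line 5: kmbcf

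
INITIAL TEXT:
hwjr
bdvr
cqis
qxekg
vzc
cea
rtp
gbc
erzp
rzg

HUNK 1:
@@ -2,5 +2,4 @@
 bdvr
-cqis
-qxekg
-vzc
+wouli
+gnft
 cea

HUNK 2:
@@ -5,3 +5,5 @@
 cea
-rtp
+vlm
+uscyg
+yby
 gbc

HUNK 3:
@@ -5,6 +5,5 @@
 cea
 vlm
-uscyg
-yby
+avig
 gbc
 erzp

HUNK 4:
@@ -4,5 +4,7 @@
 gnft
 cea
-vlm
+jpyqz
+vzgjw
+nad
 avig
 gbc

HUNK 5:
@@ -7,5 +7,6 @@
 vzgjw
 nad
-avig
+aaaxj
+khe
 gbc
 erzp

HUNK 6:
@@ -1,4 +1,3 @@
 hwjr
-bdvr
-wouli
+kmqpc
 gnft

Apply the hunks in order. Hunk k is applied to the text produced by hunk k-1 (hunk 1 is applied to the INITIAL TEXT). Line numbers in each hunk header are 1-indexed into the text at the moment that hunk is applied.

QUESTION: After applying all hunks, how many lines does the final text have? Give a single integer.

Answer: 12

Derivation:
Hunk 1: at line 2 remove [cqis,qxekg,vzc] add [wouli,gnft] -> 9 lines: hwjr bdvr wouli gnft cea rtp gbc erzp rzg
Hunk 2: at line 5 remove [rtp] add [vlm,uscyg,yby] -> 11 lines: hwjr bdvr wouli gnft cea vlm uscyg yby gbc erzp rzg
Hunk 3: at line 5 remove [uscyg,yby] add [avig] -> 10 lines: hwjr bdvr wouli gnft cea vlm avig gbc erzp rzg
Hunk 4: at line 4 remove [vlm] add [jpyqz,vzgjw,nad] -> 12 lines: hwjr bdvr wouli gnft cea jpyqz vzgjw nad avig gbc erzp rzg
Hunk 5: at line 7 remove [avig] add [aaaxj,khe] -> 13 lines: hwjr bdvr wouli gnft cea jpyqz vzgjw nad aaaxj khe gbc erzp rzg
Hunk 6: at line 1 remove [bdvr,wouli] add [kmqpc] -> 12 lines: hwjr kmqpc gnft cea jpyqz vzgjw nad aaaxj khe gbc erzp rzg
Final line count: 12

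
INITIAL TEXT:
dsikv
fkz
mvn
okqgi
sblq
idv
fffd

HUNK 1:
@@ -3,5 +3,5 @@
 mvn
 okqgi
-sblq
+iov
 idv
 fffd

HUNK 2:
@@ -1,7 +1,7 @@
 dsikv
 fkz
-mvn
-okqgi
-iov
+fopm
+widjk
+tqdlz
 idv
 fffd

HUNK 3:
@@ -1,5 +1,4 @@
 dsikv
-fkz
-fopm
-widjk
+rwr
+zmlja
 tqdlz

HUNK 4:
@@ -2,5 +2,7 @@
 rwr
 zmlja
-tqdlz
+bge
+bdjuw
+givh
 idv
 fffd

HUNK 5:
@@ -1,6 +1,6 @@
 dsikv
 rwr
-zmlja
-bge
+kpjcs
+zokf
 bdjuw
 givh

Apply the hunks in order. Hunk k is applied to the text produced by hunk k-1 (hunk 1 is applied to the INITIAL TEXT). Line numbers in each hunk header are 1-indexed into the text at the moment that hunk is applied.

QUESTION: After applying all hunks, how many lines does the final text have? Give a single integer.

Hunk 1: at line 3 remove [sblq] add [iov] -> 7 lines: dsikv fkz mvn okqgi iov idv fffd
Hunk 2: at line 1 remove [mvn,okqgi,iov] add [fopm,widjk,tqdlz] -> 7 lines: dsikv fkz fopm widjk tqdlz idv fffd
Hunk 3: at line 1 remove [fkz,fopm,widjk] add [rwr,zmlja] -> 6 lines: dsikv rwr zmlja tqdlz idv fffd
Hunk 4: at line 2 remove [tqdlz] add [bge,bdjuw,givh] -> 8 lines: dsikv rwr zmlja bge bdjuw givh idv fffd
Hunk 5: at line 1 remove [zmlja,bge] add [kpjcs,zokf] -> 8 lines: dsikv rwr kpjcs zokf bdjuw givh idv fffd
Final line count: 8

Answer: 8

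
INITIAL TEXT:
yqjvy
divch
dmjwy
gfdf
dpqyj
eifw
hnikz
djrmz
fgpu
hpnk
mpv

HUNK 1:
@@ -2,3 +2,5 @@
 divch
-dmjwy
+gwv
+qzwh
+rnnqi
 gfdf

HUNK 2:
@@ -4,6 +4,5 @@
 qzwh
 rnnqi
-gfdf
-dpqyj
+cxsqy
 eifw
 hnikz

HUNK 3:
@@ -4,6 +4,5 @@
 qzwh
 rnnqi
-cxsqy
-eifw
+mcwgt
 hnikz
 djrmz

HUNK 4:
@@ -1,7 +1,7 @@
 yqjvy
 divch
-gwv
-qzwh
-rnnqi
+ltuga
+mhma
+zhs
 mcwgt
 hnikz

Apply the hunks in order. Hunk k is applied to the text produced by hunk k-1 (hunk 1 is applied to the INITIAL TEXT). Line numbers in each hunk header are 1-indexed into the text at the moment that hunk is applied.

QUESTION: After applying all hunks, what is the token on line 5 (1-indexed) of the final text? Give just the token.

Hunk 1: at line 2 remove [dmjwy] add [gwv,qzwh,rnnqi] -> 13 lines: yqjvy divch gwv qzwh rnnqi gfdf dpqyj eifw hnikz djrmz fgpu hpnk mpv
Hunk 2: at line 4 remove [gfdf,dpqyj] add [cxsqy] -> 12 lines: yqjvy divch gwv qzwh rnnqi cxsqy eifw hnikz djrmz fgpu hpnk mpv
Hunk 3: at line 4 remove [cxsqy,eifw] add [mcwgt] -> 11 lines: yqjvy divch gwv qzwh rnnqi mcwgt hnikz djrmz fgpu hpnk mpv
Hunk 4: at line 1 remove [gwv,qzwh,rnnqi] add [ltuga,mhma,zhs] -> 11 lines: yqjvy divch ltuga mhma zhs mcwgt hnikz djrmz fgpu hpnk mpv
Final line 5: zhs

Answer: zhs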